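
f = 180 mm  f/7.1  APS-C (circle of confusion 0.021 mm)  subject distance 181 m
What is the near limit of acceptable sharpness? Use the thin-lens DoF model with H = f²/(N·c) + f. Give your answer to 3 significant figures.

98.8 m

Hyperfocal distance H = f²/(N·c) + f = 180²/(7.1 × 0.021) + 180 = 32400/0.1491 + 180 ≈ 217483.8 mm ≈ 217.5 m.
Near limit Dn = s·(H − f)/(H + s − 2f) = 181000 × (217483.8 − 180) / (217483.8 + 181000 − 2 × 180) = 181000 × 217303.8 / 398123.8 ≈ 98793 mm ≈ 98.8 m.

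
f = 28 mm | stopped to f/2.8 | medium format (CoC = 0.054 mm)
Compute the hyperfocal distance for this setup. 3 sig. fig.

5.21 m

Hyperfocal distance H = f²/(N·c) + f = 28²/(2.8 × 0.054) + 28 = 784/0.1512 + 28 ≈ 5213.2 mm ≈ 5.21 m.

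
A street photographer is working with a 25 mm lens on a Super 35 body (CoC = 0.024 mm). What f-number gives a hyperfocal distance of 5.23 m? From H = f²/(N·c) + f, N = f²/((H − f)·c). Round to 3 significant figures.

Rearrange H = f²/(N·c) + f for N: N = f² / ((H − f)·c).
N = 25² / ((5230 − 25) × 0.024) = 625 / 124.9 ≈ 5.

f/5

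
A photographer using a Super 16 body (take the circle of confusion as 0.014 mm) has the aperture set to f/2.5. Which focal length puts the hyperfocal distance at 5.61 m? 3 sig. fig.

14.0 mm

From H = f²/(N·c) + f, with f ≪ H: f ≈ √(H·N·c) = √(5610 × 2.5 × 0.014) = √196.35 ≈ 14.01 mm.
The +f correction barely moves this — solving exactly, f² + N·c·f − N·c·H = 0 ⇒ f = (−N·c + √((N·c)² + 4·N·c·H))/2 = (−0.035 + √785.40)/2 ≈ 13.995 mm, so f ≈ 14.0 mm.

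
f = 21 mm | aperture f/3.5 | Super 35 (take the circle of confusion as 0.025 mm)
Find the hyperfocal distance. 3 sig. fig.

5.06 m

Hyperfocal distance H = f²/(N·c) + f = 21²/(3.5 × 0.025) + 21 = 441/0.0875 + 21 ≈ 5061.0 mm ≈ 5.06 m.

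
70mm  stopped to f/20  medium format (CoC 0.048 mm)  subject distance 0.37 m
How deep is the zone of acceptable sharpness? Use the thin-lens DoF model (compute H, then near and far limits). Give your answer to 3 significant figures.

43.6 mm

Hyperfocal distance H = f²/(N·c) + f = 70²/(20 × 0.048) + 70 = 4900/0.96 + 70 ≈ 5174.2 mm ≈ 5.174 m.
Near limit Dn = s·(H − f)/(H + s − 2f) = 370 × (5174.2 − 70) / (5174.2 + 370 − 2 × 70) = 370 × 5104.2 / 5404.2 ≈ 349.460 mm.
Far limit Df = s·(H − f)/(H − s) = 370 × (5174.2 − 70) / (5174.2 − 370) = 370 × 5104.2 / 4804.2 ≈ 393.105 mm.
Depth of field = Df − Dn = 393.105 − 349.460 ≈ 43.645 mm.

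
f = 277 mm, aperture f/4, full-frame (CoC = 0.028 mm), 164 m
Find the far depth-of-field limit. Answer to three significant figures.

Hyperfocal distance H = f²/(N·c) + f = 277²/(4 × 0.028) + 277 = 76729/0.112 + 277 ≈ 685357.4 mm ≈ 685.4 m.
Far limit Df = s·(H − f)/(H − s) = 164000 × (685357.4 − 277) / (685357.4 − 164000) = 164000 × 685080.4 / 521357.4 ≈ 215501 mm ≈ 216 m.

216 m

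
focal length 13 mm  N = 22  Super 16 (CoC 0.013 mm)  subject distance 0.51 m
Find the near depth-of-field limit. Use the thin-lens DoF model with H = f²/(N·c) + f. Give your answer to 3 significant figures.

Hyperfocal distance H = f²/(N·c) + f = 13²/(22 × 0.013) + 13 = 169/0.286 + 13 ≈ 603.9 mm ≈ 0.604 m.
Near limit Dn = s·(H − f)/(H + s − 2f) = 510 × (603.9 − 13) / (603.9 + 510 − 2 × 13) = 510 × 590.9 / 1087.9 ≈ 277.01 mm.

277 mm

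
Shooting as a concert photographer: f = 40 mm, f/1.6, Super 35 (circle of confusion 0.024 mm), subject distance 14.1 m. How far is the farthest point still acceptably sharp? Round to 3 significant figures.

Hyperfocal distance H = f²/(N·c) + f = 40²/(1.6 × 0.024) + 40 = 1600/0.0384 + 40 ≈ 41706.7 mm ≈ 41.71 m.
Far limit Df = s·(H − f)/(H − s) = 14100 × (41706.7 − 40) / (41706.7 − 14100) = 14100 × 41666.7 / 27606.7 ≈ 21281 mm ≈ 21.3 m.

21.3 m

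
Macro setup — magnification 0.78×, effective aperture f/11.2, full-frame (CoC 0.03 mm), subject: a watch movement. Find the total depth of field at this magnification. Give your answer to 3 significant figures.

1.10 mm

At magnification m, DoF ≈ 2·N_eff·c/m² = 2 × 11.2 × 0.03 / 0.78² = 0.672 / 0.6084 ≈ 1.1 mm.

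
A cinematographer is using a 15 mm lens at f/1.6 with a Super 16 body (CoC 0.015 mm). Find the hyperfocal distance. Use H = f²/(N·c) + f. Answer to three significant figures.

9.39 m

Hyperfocal distance H = f²/(N·c) + f = 15²/(1.6 × 0.015) + 15 = 225/0.024 + 15 ≈ 9390.0 mm ≈ 9.39 m.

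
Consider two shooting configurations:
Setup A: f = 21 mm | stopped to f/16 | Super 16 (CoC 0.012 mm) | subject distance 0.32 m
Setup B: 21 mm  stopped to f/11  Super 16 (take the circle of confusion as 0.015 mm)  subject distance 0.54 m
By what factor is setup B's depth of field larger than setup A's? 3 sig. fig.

2.57

Setup A: H = 21²/(16×0.012) + 21 ≈ 2317.9 mm; DoF = Df − Dn = 367.891 − 283.142 ≈ 84.749 mm.
Setup B: H = 21²/(11×0.015) + 21 ≈ 2693.7 mm; DoF = Df − Dn = 670.13 − 452.19 ≈ 217.94 mm.
Ratio = 217.94 / 84.749 ≈ 2.57.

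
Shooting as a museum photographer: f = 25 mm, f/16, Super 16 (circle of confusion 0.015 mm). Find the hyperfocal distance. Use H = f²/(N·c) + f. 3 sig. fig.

2.63 m

Hyperfocal distance H = f²/(N·c) + f = 25²/(16 × 0.015) + 25 = 625/0.24 + 25 ≈ 2629.2 mm ≈ 2.63 m.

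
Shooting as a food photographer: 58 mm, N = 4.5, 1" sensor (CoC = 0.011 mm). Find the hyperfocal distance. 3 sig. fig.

68.0 m

Hyperfocal distance H = f²/(N·c) + f = 58²/(4.5 × 0.011) + 58 = 3364/0.0495 + 58 ≈ 68017.6 mm ≈ 68.0 m.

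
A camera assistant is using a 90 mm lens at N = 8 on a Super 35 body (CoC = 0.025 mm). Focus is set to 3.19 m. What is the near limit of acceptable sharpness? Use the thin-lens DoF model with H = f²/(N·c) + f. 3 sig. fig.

Hyperfocal distance H = f²/(N·c) + f = 90²/(8 × 0.025) + 90 = 8100/0.2 + 90 ≈ 40590.0 mm ≈ 40.59 m.
Near limit Dn = s·(H − f)/(H + s − 2f) = 3190 × (40590.0 − 90) / (40590.0 + 3190 − 2 × 90) = 3190 × 40500.0 / 43600.0 ≈ 2963.2 mm ≈ 2.96 m.

2.96 m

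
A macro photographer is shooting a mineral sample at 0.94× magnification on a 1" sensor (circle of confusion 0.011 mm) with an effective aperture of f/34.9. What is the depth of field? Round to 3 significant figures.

0.869 mm

At magnification m, DoF ≈ 2·N_eff·c/m² = 2 × 34.9 × 0.011 / 0.94² = 0.7678 / 0.8836 ≈ 0.869 mm.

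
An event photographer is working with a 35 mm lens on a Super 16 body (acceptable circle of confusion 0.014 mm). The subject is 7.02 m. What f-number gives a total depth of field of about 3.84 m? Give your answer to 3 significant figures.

Write h = H − f = f²/(N·c). The thin-lens limits are Dn = s·h/(h + (s−f)) and Df = s·h/(h − (s−f)), so DoF = Df − Dn = 2·s·(s−f)·h / (h² − (s−f)²).
That is a quadratic in h: DoF·h² − 2·s·(s−f)·h − DoF·(s−f)² = 0 ⇒ h = (s−f)·(s + √(s² + DoF²)) / DoF = 6985 × (7020 + √(7020² + 3840²)) / 3840 = 6985 × (7020 + 8001.62) / 3840 ≈ 27324 mm.
Then N = f²/(c·h) = 35² / (0.014 × 27324) = 1225 / 382.54 ≈ 3.20.

f/3.20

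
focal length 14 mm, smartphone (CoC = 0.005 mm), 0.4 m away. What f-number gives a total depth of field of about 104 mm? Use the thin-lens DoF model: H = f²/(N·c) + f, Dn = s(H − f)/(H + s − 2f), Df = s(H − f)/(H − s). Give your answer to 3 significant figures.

f/13

Write h = H − f = f²/(N·c). The thin-lens limits are Dn = s·h/(h + (s−f)) and Df = s·h/(h − (s−f)), so DoF = Df − Dn = 2·s·(s−f)·h / (h² − (s−f)²).
That is a quadratic in h: DoF·h² − 2·s·(s−f)·h − DoF·(s−f)² = 0 ⇒ h = (s−f)·(s + √(s² + DoF²)) / DoF = 386 × (400 + √(400² + 104²)) / 104 = 386 × (400 + 413.299) / 104 ≈ 3018.6 mm.
Then N = f²/(c·h) = 14² / (0.005 × 3018.6) = 196 / 15.093 ≈ 13.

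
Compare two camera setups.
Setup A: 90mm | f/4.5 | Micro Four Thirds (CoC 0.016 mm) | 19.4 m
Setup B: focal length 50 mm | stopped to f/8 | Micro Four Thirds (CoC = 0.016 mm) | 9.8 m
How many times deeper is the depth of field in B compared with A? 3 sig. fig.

Setup A: H = 90²/(4.5×0.016) + 90 ≈ 112590.0 mm; DoF = Df − Dn = 23419.9 − 16557.9 ≈ 6862.0 mm.
Setup B: H = 50²/(8×0.016) + 50 ≈ 19581.2 mm; DoF = Df − Dn = 19569 − 6537 ≈ 13032 mm.
Ratio = 13032 / 6862.0 ≈ 1.90.

1.90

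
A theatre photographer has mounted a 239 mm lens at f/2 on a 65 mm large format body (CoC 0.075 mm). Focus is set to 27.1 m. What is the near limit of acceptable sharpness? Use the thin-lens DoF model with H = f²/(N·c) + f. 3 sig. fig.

Hyperfocal distance H = f²/(N·c) + f = 239²/(2 × 0.075) + 239 = 57121/0.15 + 239 ≈ 381045.7 mm ≈ 381.0 m.
Near limit Dn = s·(H − f)/(H + s − 2f) = 27100 × (381045.7 − 239) / (381045.7 + 27100 − 2 × 239) = 27100 × 380806.7 / 407667.7 ≈ 25314 mm ≈ 25.3 m.

25.3 m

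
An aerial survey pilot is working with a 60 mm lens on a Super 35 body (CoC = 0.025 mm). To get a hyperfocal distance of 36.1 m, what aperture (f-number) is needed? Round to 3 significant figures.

f/4

Rearrange H = f²/(N·c) + f for N: N = f² / ((H − f)·c).
N = 60² / ((36100 − 60) × 0.025) = 3600 / 901.0 ≈ 4.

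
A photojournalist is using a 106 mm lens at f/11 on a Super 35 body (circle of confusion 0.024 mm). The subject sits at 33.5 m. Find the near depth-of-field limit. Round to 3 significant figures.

18.8 m

Hyperfocal distance H = f²/(N·c) + f = 106²/(11 × 0.024) + 106 = 11236/0.264 + 106 ≈ 42666.6 mm ≈ 42.67 m.
Near limit Dn = s·(H − f)/(H + s − 2f) = 33500 × (42666.6 − 106) / (42666.6 + 33500 − 2 × 106) = 33500 × 42560.6 / 75954.6 ≈ 18771 mm ≈ 18.8 m.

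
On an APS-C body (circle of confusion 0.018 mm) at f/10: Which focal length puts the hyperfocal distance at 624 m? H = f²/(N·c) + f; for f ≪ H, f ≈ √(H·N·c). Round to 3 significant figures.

335 mm

From H = f²/(N·c) + f, with f ≪ H: f ≈ √(H·N·c) = √(624000 × 10 × 0.018) = √112320 ≈ 335.1 mm.
The +f correction barely moves this — solving exactly, f² + N·c·f − N·c·H = 0 ⇒ f = (−N·c + √((N·c)² + 4·N·c·H))/2 = (−0.18 + √449280)/2 ≈ 335.05 mm, so f ≈ 335 mm.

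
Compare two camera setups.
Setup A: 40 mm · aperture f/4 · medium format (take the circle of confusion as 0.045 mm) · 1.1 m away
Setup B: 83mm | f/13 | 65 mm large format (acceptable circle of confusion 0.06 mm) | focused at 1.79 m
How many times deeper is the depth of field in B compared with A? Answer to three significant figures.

Setup A: H = 40²/(4×0.045) + 40 ≈ 8928.9 mm; DoF = Df − Dn = 1248.94 − 982.80 ≈ 266.14 mm.
Setup B: H = 83²/(13×0.06) + 83 ≈ 8915.1 mm; DoF = Df − Dn = 2218.84 − 1500.08 ≈ 718.76 mm.
Ratio = 718.76 / 266.14 ≈ 2.70.

2.70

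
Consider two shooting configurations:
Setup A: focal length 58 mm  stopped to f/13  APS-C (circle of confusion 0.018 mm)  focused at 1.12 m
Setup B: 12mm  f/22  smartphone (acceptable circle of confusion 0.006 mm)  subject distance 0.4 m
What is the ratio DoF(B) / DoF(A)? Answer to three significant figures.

Setup A: H = 58²/(13×0.018) + 58 ≈ 14434.1 mm; DoF = Df − Dn = 1209.34 − 1042.95 ≈ 166.39 mm.
Setup B: H = 12²/(22×0.006) + 12 ≈ 1102.9 mm; DoF = Df − Dn = 620.80 − 295.06 ≈ 325.74 mm.
Ratio = 325.74 / 166.39 ≈ 1.96.

1.96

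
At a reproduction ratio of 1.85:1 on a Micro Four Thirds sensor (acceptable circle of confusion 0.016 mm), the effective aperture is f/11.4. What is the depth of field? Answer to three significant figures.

At magnification m, DoF ≈ 2·N_eff·c/m² = 2 × 11.4 × 0.016 / 1.85² = 0.3648 / 3.423 ≈ 0.107 mm.

0.107 mm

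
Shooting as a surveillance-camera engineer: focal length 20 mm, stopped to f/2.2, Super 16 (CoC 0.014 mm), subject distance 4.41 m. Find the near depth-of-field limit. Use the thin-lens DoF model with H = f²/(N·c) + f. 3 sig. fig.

Hyperfocal distance H = f²/(N·c) + f = 20²/(2.2 × 0.014) + 20 = 400/0.0308 + 20 ≈ 13007.0 mm ≈ 13.01 m.
Near limit Dn = s·(H − f)/(H + s − 2f) = 4410 × (13007.0 − 20) / (13007.0 + 4410 − 2 × 20) = 4410 × 12987.0 / 17377.0 ≈ 3295.9 mm ≈ 3.30 m.

3.30 m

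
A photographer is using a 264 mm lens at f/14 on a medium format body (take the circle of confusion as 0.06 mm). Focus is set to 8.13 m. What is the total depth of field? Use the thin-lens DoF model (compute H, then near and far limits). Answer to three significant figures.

Hyperfocal distance H = f²/(N·c) + f = 264²/(14 × 0.06) + 264 = 69696/0.84 + 264 ≈ 83235.4 mm ≈ 83.24 m.
Near limit Dn = s·(H − f)/(H + s − 2f) = 8130 × (83235.4 − 264) / (83235.4 + 8130 − 2 × 264) = 8130 × 82971.4 / 90837.4 ≈ 7426.0 mm.
Far limit Df = s·(H − f)/(H − s) = 8130 × (83235.4 − 264) / (83235.4 − 8130) = 8130 × 82971.4 / 75105.4 ≈ 8981.5 mm.
Depth of field = Df − Dn = 8981.5 − 7426.0 ≈ 1555.5 mm ≈ 1.56 m.

1.56 m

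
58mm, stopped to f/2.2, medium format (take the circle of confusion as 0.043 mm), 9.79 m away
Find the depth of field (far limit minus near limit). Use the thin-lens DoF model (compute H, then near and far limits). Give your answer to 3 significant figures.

5.79 m

Hyperfocal distance H = f²/(N·c) + f = 58²/(2.2 × 0.043) + 58 = 3364/0.0946 + 58 ≈ 35618.3 mm ≈ 35.62 m.
Near limit Dn = s·(H − f)/(H + s − 2f) = 9790 × (35618.3 − 58) / (35618.3 + 9790 − 2 × 58) = 9790 × 35560.3 / 45292.3 ≈ 7686.4 mm.
Far limit Df = s·(H − f)/(H − s) = 9790 × (35618.3 − 58) / (35618.3 − 9790) = 9790 × 35560.3 / 25828.3 ≈ 13478.8 mm.
Depth of field = Df − Dn = 13478.8 − 7686.4 ≈ 5792.4 mm ≈ 5.79 m.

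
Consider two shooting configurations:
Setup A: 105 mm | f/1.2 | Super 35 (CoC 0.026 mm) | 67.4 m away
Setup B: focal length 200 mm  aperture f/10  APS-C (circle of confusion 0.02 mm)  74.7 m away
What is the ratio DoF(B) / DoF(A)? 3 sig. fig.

Setup A: H = 105²/(1.2×0.026) + 105 ≈ 353470.4 mm; DoF = Df − Dn = 83255 − 56618 ≈ 26637 mm.
Setup B: H = 200²/(10×0.02) + 200 ≈ 200200.0 mm; DoF = Df − Dn = 119044 − 54426 ≈ 64618 mm.
Ratio = 64618 / 26637 ≈ 2.43.

2.43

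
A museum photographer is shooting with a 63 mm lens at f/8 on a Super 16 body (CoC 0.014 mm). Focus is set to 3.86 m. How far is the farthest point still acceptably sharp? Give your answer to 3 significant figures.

4.32 m

Hyperfocal distance H = f²/(N·c) + f = 63²/(8 × 0.014) + 63 = 3969/0.112 + 63 ≈ 35500.5 mm ≈ 35.50 m.
Far limit Df = s·(H − f)/(H − s) = 3860 × (35500.5 − 63) / (35500.5 − 3860) = 3860 × 35437.5 / 31640.5 ≈ 4323.2 mm ≈ 4.32 m.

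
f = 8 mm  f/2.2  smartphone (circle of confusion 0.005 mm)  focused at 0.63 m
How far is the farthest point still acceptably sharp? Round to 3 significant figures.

Hyperfocal distance H = f²/(N·c) + f = 8²/(2.2 × 0.005) + 8 = 64/0.011 + 8 ≈ 5826.2 mm ≈ 5.826 m.
Far limit Df = s·(H − f)/(H − s) = 630 × (5826.2 − 8) / (5826.2 − 630) = 630 × 5818.2 / 5196.2 ≈ 705.41 mm ≈ 0.705 m.

0.705 m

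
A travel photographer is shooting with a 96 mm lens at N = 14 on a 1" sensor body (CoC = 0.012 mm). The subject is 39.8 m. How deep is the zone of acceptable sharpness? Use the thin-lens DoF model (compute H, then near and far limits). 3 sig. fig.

121 m

Hyperfocal distance H = f²/(N·c) + f = 96²/(14 × 0.012) + 96 = 9216/0.168 + 96 ≈ 54953.1 mm ≈ 54.95 m.
Near limit Dn = s·(H − f)/(H + s − 2f) = 39800 × (54953.1 − 96) / (54953.1 + 39800 − 2 × 96) = 39800 × 54857.1 / 94561.1 ≈ 23089 mm.
Far limit Df = s·(H − f)/(H − s) = 39800 × (54953.1 − 96) / (54953.1 − 39800) = 39800 × 54857.1 / 15153.1 ≈ 144083 mm.
Depth of field = Df − Dn = 144083 − 23089 ≈ 120994 mm ≈ 121 m.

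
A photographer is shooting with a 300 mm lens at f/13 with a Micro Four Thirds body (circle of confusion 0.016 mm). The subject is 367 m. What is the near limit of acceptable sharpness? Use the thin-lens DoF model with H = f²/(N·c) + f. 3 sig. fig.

Hyperfocal distance H = f²/(N·c) + f = 300²/(13 × 0.016) + 300 = 90000/0.208 + 300 ≈ 432992.3 mm ≈ 433.0 m.
Near limit Dn = s·(H − f)/(H + s − 2f) = 367000 × (432992.3 − 300) / (432992.3 + 367000 − 2 × 300) = 367000 × 432692.3 / 799392.3 ≈ 198648 mm ≈ 199 m.

199 m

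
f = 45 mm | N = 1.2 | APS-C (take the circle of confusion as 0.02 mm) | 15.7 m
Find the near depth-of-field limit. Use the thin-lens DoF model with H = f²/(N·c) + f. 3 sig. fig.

13.2 m

Hyperfocal distance H = f²/(N·c) + f = 45²/(1.2 × 0.02) + 45 = 2025/0.024 + 45 ≈ 84420.0 mm ≈ 84.42 m.
Near limit Dn = s·(H − f)/(H + s − 2f) = 15700 × (84420.0 − 45) / (84420.0 + 15700 − 2 × 45) = 15700 × 84375.0 / 100030.0 ≈ 13243 mm ≈ 13.2 m.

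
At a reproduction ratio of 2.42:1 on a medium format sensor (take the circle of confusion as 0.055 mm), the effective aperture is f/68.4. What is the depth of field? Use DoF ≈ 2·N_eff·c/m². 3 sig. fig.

1.28 mm

At magnification m, DoF ≈ 2·N_eff·c/m² = 2 × 68.4 × 0.055 / 2.42² = 7.524 / 5.856 ≈ 1.28 mm.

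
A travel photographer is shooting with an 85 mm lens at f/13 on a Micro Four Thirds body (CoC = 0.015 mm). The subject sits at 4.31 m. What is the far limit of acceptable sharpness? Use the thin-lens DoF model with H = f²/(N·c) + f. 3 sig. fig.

Hyperfocal distance H = f²/(N·c) + f = 85²/(13 × 0.015) + 85 = 7225/0.195 + 85 ≈ 37136.3 mm ≈ 37.14 m.
Far limit Df = s·(H − f)/(H − s) = 4310 × (37136.3 − 85) / (37136.3 − 4310) = 4310 × 37051.3 / 32826.3 ≈ 4864.7 mm ≈ 4.86 m.

4.86 m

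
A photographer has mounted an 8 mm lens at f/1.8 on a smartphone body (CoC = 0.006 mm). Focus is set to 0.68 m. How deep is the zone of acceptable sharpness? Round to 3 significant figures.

Hyperfocal distance H = f²/(N·c) + f = 8²/(1.8 × 0.006) + 8 = 64/0.0108 + 8 ≈ 5933.9 mm ≈ 5.934 m.
Near limit Dn = s·(H − f)/(H + s − 2f) = 680 × (5933.9 − 8) / (5933.9 + 680 − 2 × 8) = 680 × 5925.9 / 6597.9 ≈ 610.74 mm.
Far limit Df = s·(H − f)/(H − s) = 680 × (5933.9 − 8) / (5933.9 − 680) = 680 × 5925.9 / 5253.9 ≈ 766.97 mm.
Depth of field = Df − Dn = 766.97 − 610.74 ≈ 156.23 mm.

156 mm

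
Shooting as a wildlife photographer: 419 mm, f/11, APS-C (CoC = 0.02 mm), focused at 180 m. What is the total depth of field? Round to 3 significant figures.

85.3 m

Hyperfocal distance H = f²/(N·c) + f = 419²/(11 × 0.02) + 419 = 175561/0.22 + 419 ≈ 798423.5 mm ≈ 798.4 m.
Near limit Dn = s·(H − f)/(H + s − 2f) = 180000 × (798423.5 − 419) / (798423.5 + 180000 − 2 × 419) = 180000 × 798004.5 / 977585.5 ≈ 146934 mm.
Far limit Df = s·(H − f)/(H − s) = 180000 × (798423.5 − 419) / (798423.5 − 180000) = 180000 × 798004.5 / 618423.5 ≈ 232269 mm.
Depth of field = Df − Dn = 232269 − 146934 ≈ 85335 mm ≈ 85.3 m.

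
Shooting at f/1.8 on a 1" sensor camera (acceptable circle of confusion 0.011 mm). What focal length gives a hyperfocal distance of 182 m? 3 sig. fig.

From H = f²/(N·c) + f, with f ≪ H: f ≈ √(H·N·c) = √(182000 × 1.8 × 0.011) = √3603.6 ≈ 60.03 mm.
The +f correction barely moves this — solving exactly, f² + N·c·f − N·c·H = 0 ⇒ f = (−N·c + √((N·c)² + 4·N·c·H))/2 = (−0.0198 + √14414)/2 ≈ 60.020 mm, so f ≈ 60.0 mm.

60.0 mm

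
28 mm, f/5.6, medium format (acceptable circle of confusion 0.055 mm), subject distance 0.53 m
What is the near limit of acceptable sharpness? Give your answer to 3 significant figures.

443 mm

Hyperfocal distance H = f²/(N·c) + f = 28²/(5.6 × 0.055) + 28 = 784/0.308 + 28 ≈ 2573.5 mm ≈ 2.573 m.
Near limit Dn = s·(H − f)/(H + s − 2f) = 530 × (2573.5 − 28) / (2573.5 + 530 − 2 × 28) = 530 × 2545.5 / 3047.5 ≈ 442.69 mm.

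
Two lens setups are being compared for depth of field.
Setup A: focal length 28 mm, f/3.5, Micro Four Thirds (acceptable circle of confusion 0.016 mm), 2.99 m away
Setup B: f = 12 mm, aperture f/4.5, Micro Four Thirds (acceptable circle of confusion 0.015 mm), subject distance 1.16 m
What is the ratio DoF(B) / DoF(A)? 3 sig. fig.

1.33

Setup A: H = 28²/(3.5×0.016) + 28 ≈ 14028.0 mm; DoF = Df − Dn = 3792.4 − 2467.9 ≈ 1324.5 mm.
Setup B: H = 12²/(4.5×0.015) + 12 ≈ 2145.3 mm; DoF = Df − Dn = 2511.5 − 754.2 ≈ 1757.3 mm.
Ratio = 1757.3 / 1324.5 ≈ 1.33.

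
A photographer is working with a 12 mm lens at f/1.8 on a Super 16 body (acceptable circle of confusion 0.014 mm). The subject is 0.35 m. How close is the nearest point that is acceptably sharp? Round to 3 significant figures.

Hyperfocal distance H = f²/(N·c) + f = 12²/(1.8 × 0.014) + 12 = 144/0.0252 + 12 ≈ 5726.3 mm ≈ 5.726 m.
Near limit Dn = s·(H − f)/(H + s − 2f) = 350 × (5726.3 − 12) / (5726.3 + 350 − 2 × 12) = 350 × 5714.3 / 6052.3 ≈ 330.45 mm.

330 mm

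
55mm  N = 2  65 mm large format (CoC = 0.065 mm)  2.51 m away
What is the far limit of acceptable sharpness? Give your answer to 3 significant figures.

2.81 m

Hyperfocal distance H = f²/(N·c) + f = 55²/(2 × 0.065) + 55 = 3025/0.13 + 55 ≈ 23324.2 mm ≈ 23.32 m.
Far limit Df = s·(H − f)/(H − s) = 2510 × (23324.2 − 55) / (23324.2 − 2510) = 2510 × 23269.2 / 20814.2 ≈ 2806.0 mm ≈ 2.81 m.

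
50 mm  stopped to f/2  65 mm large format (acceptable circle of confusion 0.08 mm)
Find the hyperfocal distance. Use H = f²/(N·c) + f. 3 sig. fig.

Hyperfocal distance H = f²/(N·c) + f = 50²/(2 × 0.08) + 50 = 2500/0.16 + 50 ≈ 15675.0 mm ≈ 15.7 m.

15.7 m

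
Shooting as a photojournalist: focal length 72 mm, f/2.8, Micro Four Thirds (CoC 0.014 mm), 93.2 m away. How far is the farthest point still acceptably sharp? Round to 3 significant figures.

Hyperfocal distance H = f²/(N·c) + f = 72²/(2.8 × 0.014) + 72 = 5184/0.0392 + 72 ≈ 132316.9 mm ≈ 132.3 m.
Far limit Df = s·(H − f)/(H − s) = 93200 × (132316.9 − 72) / (132316.9 − 93200) = 93200 × 132244.9 / 39116.9 ≈ 315087 mm ≈ 315 m.

315 m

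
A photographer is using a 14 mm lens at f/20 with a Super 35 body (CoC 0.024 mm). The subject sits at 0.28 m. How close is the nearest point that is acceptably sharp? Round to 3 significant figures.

170 mm

Hyperfocal distance H = f²/(N·c) + f = 14²/(20 × 0.024) + 14 = 196/0.48 + 14 ≈ 422.3 mm ≈ 0.422 m.
Near limit Dn = s·(H − f)/(H + s − 2f) = 280 × (422.3 − 14) / (422.3 + 280 − 2 × 14) = 280 × 408.3 / 674.3 ≈ 169.55 mm.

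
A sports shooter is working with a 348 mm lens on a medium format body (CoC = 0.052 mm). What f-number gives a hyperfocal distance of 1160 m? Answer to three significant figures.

f/2.01

Rearrange H = f²/(N·c) + f for N: N = f² / ((H − f)·c).
N = 348² / ((1160000 − 348) × 0.052) = 121104 / 60302 ≈ 2.01.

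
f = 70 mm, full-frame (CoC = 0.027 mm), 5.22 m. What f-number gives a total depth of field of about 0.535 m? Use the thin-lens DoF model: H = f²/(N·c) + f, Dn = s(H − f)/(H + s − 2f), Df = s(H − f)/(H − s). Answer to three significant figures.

Write h = H − f = f²/(N·c). The thin-lens limits are Dn = s·h/(h + (s−f)) and Df = s·h/(h − (s−f)), so DoF = Df − Dn = 2·s·(s−f)·h / (h² − (s−f)²).
That is a quadratic in h: DoF·h² − 2·s·(s−f)·h − DoF·(s−f)² = 0 ⇒ h = (s−f)·(s + √(s² + DoF²)) / DoF = 5150 × (5220 + √(5220² + 535²)) / 535 = 5150 × (5220 + 5247.34) / 535 ≈ 100760 mm.
Then N = f²/(c·h) = 70² / (0.027 × 100760) = 4900 / 2720.5 ≈ 1.80.

f/1.80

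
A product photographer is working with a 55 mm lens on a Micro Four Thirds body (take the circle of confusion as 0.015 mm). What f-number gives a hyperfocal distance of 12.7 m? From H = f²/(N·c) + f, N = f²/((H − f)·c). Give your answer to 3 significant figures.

f/15.9

Rearrange H = f²/(N·c) + f for N: N = f² / ((H − f)·c).
N = 55² / ((12700 − 55) × 0.015) = 3025 / 189.7 ≈ 15.9.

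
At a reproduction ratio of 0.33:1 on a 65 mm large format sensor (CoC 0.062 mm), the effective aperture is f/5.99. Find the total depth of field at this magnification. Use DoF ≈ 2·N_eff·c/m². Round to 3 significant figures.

At magnification m, DoF ≈ 2·N_eff·c/m² = 2 × 5.99 × 0.062 / 0.33² = 0.7428 / 0.1089 ≈ 6.82 mm.

6.82 mm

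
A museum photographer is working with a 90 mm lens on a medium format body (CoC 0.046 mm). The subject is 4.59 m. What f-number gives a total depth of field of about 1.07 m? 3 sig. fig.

Write h = H − f = f²/(N·c). The thin-lens limits are Dn = s·h/(h + (s−f)) and Df = s·h/(h − (s−f)), so DoF = Df − Dn = 2·s·(s−f)·h / (h² − (s−f)²).
That is a quadratic in h: DoF·h² − 2·s·(s−f)·h − DoF·(s−f)² = 0 ⇒ h = (s−f)·(s + √(s² + DoF²)) / DoF = 4500 × (4590 + √(4590² + 1070²)) / 1070 = 4500 × (4590 + 4713.07) / 1070 ≈ 39125 mm.
Then N = f²/(c·h) = 90² / (0.046 × 39125) = 8100 / 1799.8 ≈ 4.50.

f/4.50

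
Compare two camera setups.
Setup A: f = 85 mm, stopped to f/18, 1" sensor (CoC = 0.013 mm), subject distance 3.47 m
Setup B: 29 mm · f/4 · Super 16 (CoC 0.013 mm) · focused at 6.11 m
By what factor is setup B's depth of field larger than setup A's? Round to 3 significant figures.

6.95

Setup A: H = 85²/(18×0.013) + 85 ≈ 30961.1 mm; DoF = Df − Dn = 3897.26 − 3127.16 ≈ 770.10 mm.
Setup B: H = 29²/(4×0.013) + 29 ≈ 16202.1 mm; DoF = Df − Dn = 9791.6 − 4440.4 ≈ 5351.2 mm.
Ratio = 5351.2 / 770.10 ≈ 6.95.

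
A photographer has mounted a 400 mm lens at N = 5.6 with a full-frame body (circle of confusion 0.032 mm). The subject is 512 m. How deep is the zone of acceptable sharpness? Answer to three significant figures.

Hyperfocal distance H = f²/(N·c) + f = 400²/(5.6 × 0.032) + 400 = 160000/0.1792 + 400 ≈ 893257.1 mm ≈ 893.3 m.
Near limit Dn = s·(H − f)/(H + s − 2f) = 512000 × (893257.1 − 400) / (893257.1 + 512000 − 2 × 400) = 512000 × 892857.1 / 1404457.1 ≈ 325494 mm.
Far limit Df = s·(H − f)/(H − s) = 512000 × (893257.1 − 400) / (893257.1 − 512000) = 512000 × 892857.1 / 381257.1 ≈ 1199041 mm.
Depth of field = Df − Dn = 1199041 − 325494 ≈ 873547 mm ≈ 874 m.

874 m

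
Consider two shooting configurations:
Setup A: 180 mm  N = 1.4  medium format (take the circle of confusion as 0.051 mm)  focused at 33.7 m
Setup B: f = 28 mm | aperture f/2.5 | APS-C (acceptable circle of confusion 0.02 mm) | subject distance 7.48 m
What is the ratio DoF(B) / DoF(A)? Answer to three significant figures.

1.83

Setup A: H = 180²/(1.4×0.051) + 180 ≈ 453961.5 mm; DoF = Df − Dn = 36387.9 − 31381.9 ≈ 5006.0 mm.
Setup B: H = 28²/(2.5×0.02) + 28 ≈ 15708.0 mm; DoF = Df − Dn = 14254.5 − 5070.3 ≈ 9184.2 mm.
Ratio = 9184.2 / 5006.0 ≈ 1.83.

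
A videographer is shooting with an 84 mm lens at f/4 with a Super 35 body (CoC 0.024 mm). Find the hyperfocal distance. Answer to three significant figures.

73.6 m

Hyperfocal distance H = f²/(N·c) + f = 84²/(4 × 0.024) + 84 = 7056/0.096 + 84 ≈ 73584.0 mm ≈ 73.6 m.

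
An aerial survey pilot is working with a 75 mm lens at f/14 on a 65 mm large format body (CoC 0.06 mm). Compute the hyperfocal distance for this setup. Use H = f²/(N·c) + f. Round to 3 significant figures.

Hyperfocal distance H = f²/(N·c) + f = 75²/(14 × 0.06) + 75 = 5625/0.84 + 75 ≈ 6771.4 mm ≈ 6.77 m.

6.77 m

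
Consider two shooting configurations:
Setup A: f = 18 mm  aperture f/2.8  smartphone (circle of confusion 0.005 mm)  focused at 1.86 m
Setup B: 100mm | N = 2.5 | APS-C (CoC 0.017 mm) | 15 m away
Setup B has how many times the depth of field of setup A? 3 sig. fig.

Setup A: H = 18²/(2.8×0.005) + 18 ≈ 23160.9 mm; DoF = Df − Dn = 2020.84 − 1722.87 ≈ 297.97 mm.
Setup B: H = 100²/(2.5×0.017) + 100 ≈ 235394.1 mm; DoF = Df − Dn = 16014.1 − 14106.7 ≈ 1907.4 mm.
Ratio = 1907.4 / 297.97 ≈ 6.40.

6.40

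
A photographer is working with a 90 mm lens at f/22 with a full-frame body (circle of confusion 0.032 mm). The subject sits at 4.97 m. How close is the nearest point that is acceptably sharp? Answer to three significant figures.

Hyperfocal distance H = f²/(N·c) + f = 90²/(22 × 0.032) + 90 = 8100/0.704 + 90 ≈ 11595.7 mm ≈ 11.60 m.
Near limit Dn = s·(H − f)/(H + s − 2f) = 4970 × (11595.7 − 90) / (11595.7 + 4970 − 2 × 90) = 4970 × 11505.7 / 16385.7 ≈ 3489.8 mm ≈ 3.49 m.

3.49 m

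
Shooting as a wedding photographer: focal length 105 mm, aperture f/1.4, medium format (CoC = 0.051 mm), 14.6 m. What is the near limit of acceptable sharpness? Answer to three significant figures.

Hyperfocal distance H = f²/(N·c) + f = 105²/(1.4 × 0.051) + 105 = 11025/0.0714 + 105 ≈ 154516.8 mm ≈ 154.5 m.
Near limit Dn = s·(H − f)/(H + s − 2f) = 14600 × (154516.8 − 105) / (154516.8 + 14600 − 2 × 105) = 14600 × 154411.8 / 168906.8 ≈ 13347 mm ≈ 13.3 m.

13.3 m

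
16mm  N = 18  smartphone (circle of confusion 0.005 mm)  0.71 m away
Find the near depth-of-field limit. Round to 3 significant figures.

Hyperfocal distance H = f²/(N·c) + f = 16²/(18 × 0.005) + 16 = 256/0.09 + 16 ≈ 2860.4 mm ≈ 2.860 m.
Near limit Dn = s·(H − f)/(H + s − 2f) = 710 × (2860.4 − 16) / (2860.4 + 710 − 2 × 16) = 710 × 2844.4 / 3538.4 ≈ 570.75 mm ≈ 0.571 m.

0.571 m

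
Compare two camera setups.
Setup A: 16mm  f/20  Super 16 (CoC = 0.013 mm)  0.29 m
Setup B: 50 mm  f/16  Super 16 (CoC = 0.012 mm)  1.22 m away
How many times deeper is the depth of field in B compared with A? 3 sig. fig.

1.26

Setup A: H = 16²/(20×0.013) + 16 ≈ 1000.6 mm; DoF = Df − Dn = 401.82 − 226.87 ≈ 174.95 mm.
Setup B: H = 50²/(16×0.012) + 50 ≈ 13070.8 mm; DoF = Df − Dn = 1340.45 − 1119.41 ≈ 221.04 mm.
Ratio = 221.04 / 174.95 ≈ 1.26.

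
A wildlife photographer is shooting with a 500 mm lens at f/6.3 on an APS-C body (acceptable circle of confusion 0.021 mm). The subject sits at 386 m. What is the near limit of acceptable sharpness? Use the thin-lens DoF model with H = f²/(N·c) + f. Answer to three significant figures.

Hyperfocal distance H = f²/(N·c) + f = 500²/(6.3 × 0.021) + 500 = 250000/0.1323 + 500 ≈ 1890144.7 mm ≈ 1890 m.
Near limit Dn = s·(H − f)/(H + s − 2f) = 386000 × (1890144.7 − 500) / (1890144.7 + 386000 − 2 × 500) = 386000 × 1889644.7 / 2275144.7 ≈ 320596 mm ≈ 321 m.

321 m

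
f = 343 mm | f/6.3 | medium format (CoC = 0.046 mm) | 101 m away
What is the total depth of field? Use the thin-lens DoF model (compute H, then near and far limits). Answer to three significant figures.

Hyperfocal distance H = f²/(N·c) + f = 343²/(6.3 × 0.046) + 343 = 117649/0.2898 + 343 ≈ 406309.2 mm ≈ 406.3 m.
Near limit Dn = s·(H − f)/(H + s − 2f) = 101000 × (406309.2 − 343) / (406309.2 + 101000 − 2 × 343) = 101000 × 405966.2 / 506623.2 ≈ 80933 mm.
Far limit Df = s·(H − f)/(H − s) = 101000 × (406309.2 − 343) / (406309.2 − 101000) = 101000 × 405966.2 / 305309.2 ≈ 134299 mm.
Depth of field = Df − Dn = 134299 − 80933 ≈ 53366 mm ≈ 53.4 m.

53.4 m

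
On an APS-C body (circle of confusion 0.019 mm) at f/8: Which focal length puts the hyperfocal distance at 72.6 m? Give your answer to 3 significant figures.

From H = f²/(N·c) + f, with f ≪ H: f ≈ √(H·N·c) = √(72600 × 8 × 0.019) = √11035 ≈ 105.0 mm.
The +f correction barely moves this — solving exactly, f² + N·c·f − N·c·H = 0 ⇒ f = (−N·c + √((N·c)² + 4·N·c·H))/2 = (−0.152 + √44141)/2 ≈ 104.97 mm, so f ≈ 105 mm.

105 mm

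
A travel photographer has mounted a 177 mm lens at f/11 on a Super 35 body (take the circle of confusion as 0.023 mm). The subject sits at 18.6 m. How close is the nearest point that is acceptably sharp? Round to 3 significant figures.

Hyperfocal distance H = f²/(N·c) + f = 177²/(11 × 0.023) + 177 = 31329/0.253 + 177 ≈ 124007.0 mm ≈ 124.0 m.
Near limit Dn = s·(H − f)/(H + s − 2f) = 18600 × (124007.0 − 177) / (124007.0 + 18600 − 2 × 177) = 18600 × 123830.0 / 142253.0 ≈ 16191 mm ≈ 16.2 m.

16.2 m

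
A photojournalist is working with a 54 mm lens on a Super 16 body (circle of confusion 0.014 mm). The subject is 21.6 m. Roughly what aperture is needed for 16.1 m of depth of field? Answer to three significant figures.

Write h = H − f = f²/(N·c). The thin-lens limits are Dn = s·h/(h + (s−f)) and Df = s·h/(h − (s−f)), so DoF = Df − Dn = 2·s·(s−f)·h / (h² − (s−f)²).
That is a quadratic in h: DoF·h² − 2·s·(s−f)·h − DoF·(s−f)² = 0 ⇒ h = (s−f)·(s + √(s² + DoF²)) / DoF = 21546 × (21600 + √(21600² + 16100²)) / 16100 = 21546 × (21600 + 26940.1) / 16100 ≈ 64959 mm.
Then N = f²/(c·h) = 54² / (0.014 × 64959) = 2916 / 909.43 ≈ 3.21.

f/3.21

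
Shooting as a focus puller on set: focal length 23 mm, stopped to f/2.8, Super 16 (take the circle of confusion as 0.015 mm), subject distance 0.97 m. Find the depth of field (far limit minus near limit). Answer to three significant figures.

Hyperfocal distance H = f²/(N·c) + f = 23²/(2.8 × 0.015) + 23 = 529/0.042 + 23 ≈ 12618.2 mm ≈ 12.62 m.
Near limit Dn = s·(H − f)/(H + s − 2f) = 970 × (12618.2 − 23) / (12618.2 + 970 − 2 × 23) = 970 × 12595.2 / 13542.2 ≈ 902.17 mm.
Far limit Df = s·(H − f)/(H − s) = 970 × (12618.2 − 23) / (12618.2 − 970) = 970 × 12595.2 / 11648.2 ≈ 1048.86 mm.
Depth of field = Df − Dn = 1048.86 − 902.17 ≈ 146.69 mm.

147 mm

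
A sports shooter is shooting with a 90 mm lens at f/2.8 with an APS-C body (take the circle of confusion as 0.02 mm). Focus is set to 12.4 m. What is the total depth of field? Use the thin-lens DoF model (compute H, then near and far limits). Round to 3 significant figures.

2.13 m

Hyperfocal distance H = f²/(N·c) + f = 90²/(2.8 × 0.02) + 90 = 8100/0.056 + 90 ≈ 144732.9 mm ≈ 144.7 m.
Near limit Dn = s·(H − f)/(H + s − 2f) = 12400 × (144732.9 − 90) / (144732.9 + 12400 − 2 × 90) = 12400 × 144642.9 / 156952.9 ≈ 11427.5 mm.
Far limit Df = s·(H − f)/(H − s) = 12400 × (144732.9 − 90) / (144732.9 − 12400) = 12400 × 144642.9 / 132332.9 ≈ 13553.5 mm.
Depth of field = Df − Dn = 13553.5 − 11427.5 ≈ 2126.0 mm ≈ 2.13 m.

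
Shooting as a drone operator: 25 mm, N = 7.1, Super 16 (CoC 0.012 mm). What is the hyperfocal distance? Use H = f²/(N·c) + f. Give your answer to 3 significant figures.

7.36 m

Hyperfocal distance H = f²/(N·c) + f = 25²/(7.1 × 0.012) + 25 = 625/0.0852 + 25 ≈ 7360.7 mm ≈ 7.36 m.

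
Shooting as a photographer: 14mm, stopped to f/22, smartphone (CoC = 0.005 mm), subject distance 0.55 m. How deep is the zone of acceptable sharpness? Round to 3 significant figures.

Hyperfocal distance H = f²/(N·c) + f = 14²/(22 × 0.005) + 14 = 196/0.11 + 14 ≈ 1795.8 mm ≈ 1.796 m.
Near limit Dn = s·(H − f)/(H + s − 2f) = 550 × (1795.8 − 14) / (1795.8 + 550 − 2 × 14) = 550 × 1781.8 / 2317.8 ≈ 422.81 mm.
Far limit Df = s·(H − f)/(H − s) = 550 × (1795.8 − 14) / (1795.8 − 550) = 550 × 1781.8 / 1245.8 ≈ 786.63 mm.
Depth of field = Df − Dn = 786.63 − 422.81 ≈ 363.82 mm.

364 mm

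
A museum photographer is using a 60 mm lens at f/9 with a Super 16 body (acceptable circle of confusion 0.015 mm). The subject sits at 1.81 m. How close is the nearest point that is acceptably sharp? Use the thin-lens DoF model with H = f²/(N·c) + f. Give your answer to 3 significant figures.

Hyperfocal distance H = f²/(N·c) + f = 60²/(9 × 0.015) + 60 = 3600/0.135 + 60 ≈ 26726.7 mm ≈ 26.73 m.
Near limit Dn = s·(H − f)/(H + s − 2f) = 1810 × (26726.7 − 60) / (26726.7 + 1810 − 2 × 60) = 1810 × 26666.7 / 28416.7 ≈ 1698.5 mm ≈ 1.70 m.

1.70 m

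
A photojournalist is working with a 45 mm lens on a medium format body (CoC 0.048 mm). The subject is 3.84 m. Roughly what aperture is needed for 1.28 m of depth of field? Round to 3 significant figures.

f/1.80

Write h = H − f = f²/(N·c). The thin-lens limits are Dn = s·h/(h + (s−f)) and Df = s·h/(h − (s−f)), so DoF = Df − Dn = 2·s·(s−f)·h / (h² − (s−f)²).
That is a quadratic in h: DoF·h² − 2·s·(s−f)·h − DoF·(s−f)² = 0 ⇒ h = (s−f)·(s + √(s² + DoF²)) / DoF = 3795 × (3840 + √(3840² + 1280²)) / 1280 = 3795 × (3840 + 4047.72) / 1280 ≈ 23386 mm.
Then N = f²/(c·h) = 45² / (0.048 × 23386) = 2025 / 1122.5 ≈ 1.80.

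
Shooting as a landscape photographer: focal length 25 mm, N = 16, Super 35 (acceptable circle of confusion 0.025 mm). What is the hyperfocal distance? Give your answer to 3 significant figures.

1.59 m

Hyperfocal distance H = f²/(N·c) + f = 25²/(16 × 0.025) + 25 = 625/0.4 + 25 ≈ 1587.5 mm ≈ 1.59 m.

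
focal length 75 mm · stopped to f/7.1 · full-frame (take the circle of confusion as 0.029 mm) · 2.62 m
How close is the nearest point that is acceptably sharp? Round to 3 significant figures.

2.40 m

Hyperfocal distance H = f²/(N·c) + f = 75²/(7.1 × 0.029) + 75 = 5625/0.2059 + 75 ≈ 27394.1 mm ≈ 27.39 m.
Near limit Dn = s·(H − f)/(H + s − 2f) = 2620 × (27394.1 − 75) / (27394.1 + 2620 − 2 × 75) = 2620 × 27319.1 / 29864.1 ≈ 2396.7 mm ≈ 2.40 m.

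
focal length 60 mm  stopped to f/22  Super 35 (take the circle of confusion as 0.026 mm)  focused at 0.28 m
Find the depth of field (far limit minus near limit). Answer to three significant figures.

19.6 mm

Hyperfocal distance H = f²/(N·c) + f = 60²/(22 × 0.026) + 60 = 3600/0.572 + 60 ≈ 6353.7 mm ≈ 6.354 m.
Near limit Dn = s·(H − f)/(H + s − 2f) = 280 × (6353.7 − 60) / (6353.7 + 280 − 2 × 60) = 280 × 6293.7 / 6513.7 ≈ 270.543 mm.
Far limit Df = s·(H − f)/(H − s) = 280 × (6353.7 − 60) / (6353.7 − 280) = 280 × 6293.7 / 6073.7 ≈ 290.142 mm.
Depth of field = Df − Dn = 290.142 − 270.543 ≈ 19.599 mm.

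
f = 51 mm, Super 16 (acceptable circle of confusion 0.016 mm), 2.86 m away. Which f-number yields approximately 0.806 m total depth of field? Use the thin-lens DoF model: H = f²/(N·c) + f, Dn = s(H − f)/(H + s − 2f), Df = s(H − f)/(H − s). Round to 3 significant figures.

f/8

Write h = H − f = f²/(N·c). The thin-lens limits are Dn = s·h/(h + (s−f)) and Df = s·h/(h − (s−f)), so DoF = Df − Dn = 2·s·(s−f)·h / (h² − (s−f)²).
That is a quadratic in h: DoF·h² − 2·s·(s−f)·h − DoF·(s−f)² = 0 ⇒ h = (s−f)·(s + √(s² + DoF²)) / DoF = 2809 × (2860 + √(2860² + 806²)) / 806 = 2809 × (2860 + 2971.40) / 806 ≈ 20323 mm.
Then N = f²/(c·h) = 51² / (0.016 × 20323) = 2601 / 325.17 ≈ 8.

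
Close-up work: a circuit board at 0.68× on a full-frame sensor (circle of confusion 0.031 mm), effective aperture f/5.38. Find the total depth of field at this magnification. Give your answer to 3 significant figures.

At magnification m, DoF ≈ 2·N_eff·c/m² = 2 × 5.38 × 0.031 / 0.68² = 0.3336 / 0.4624 ≈ 0.721 mm.

0.721 mm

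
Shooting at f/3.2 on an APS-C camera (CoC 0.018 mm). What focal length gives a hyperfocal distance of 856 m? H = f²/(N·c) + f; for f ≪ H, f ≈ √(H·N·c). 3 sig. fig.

222 mm

From H = f²/(N·c) + f, with f ≪ H: f ≈ √(H·N·c) = √(856000 × 3.2 × 0.018) = √49306 ≈ 222.0 mm.
The +f correction barely moves this — solving exactly, f² + N·c·f − N·c·H = 0 ⇒ f = (−N·c + √((N·c)² + 4·N·c·H))/2 = (−0.0576 + √197222)/2 ≈ 222.02 mm, so f ≈ 222 mm.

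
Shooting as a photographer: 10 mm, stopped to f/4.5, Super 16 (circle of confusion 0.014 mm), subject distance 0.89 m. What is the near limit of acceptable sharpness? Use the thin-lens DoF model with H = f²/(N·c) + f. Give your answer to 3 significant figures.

Hyperfocal distance H = f²/(N·c) + f = 10²/(4.5 × 0.014) + 10 = 100/0.063 + 10 ≈ 1597.3 mm ≈ 1.597 m.
Near limit Dn = s·(H − f)/(H + s − 2f) = 890 × (1597.3 − 10) / (1597.3 + 890 − 2 × 10) = 890 × 1587.3 / 2467.3 ≈ 572.57 mm ≈ 0.573 m.

0.573 m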